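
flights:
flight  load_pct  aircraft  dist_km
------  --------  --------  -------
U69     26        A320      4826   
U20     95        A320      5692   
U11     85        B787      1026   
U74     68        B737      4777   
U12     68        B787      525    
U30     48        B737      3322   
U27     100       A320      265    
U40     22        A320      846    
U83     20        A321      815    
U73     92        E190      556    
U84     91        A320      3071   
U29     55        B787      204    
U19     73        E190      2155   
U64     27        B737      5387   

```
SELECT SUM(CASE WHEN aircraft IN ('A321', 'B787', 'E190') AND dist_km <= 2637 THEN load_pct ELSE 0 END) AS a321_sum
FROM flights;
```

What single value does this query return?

flight=U69: ✗
flight=U20: ✗
flight=U11: ✓ → 85
flight=U74: ✗
flight=U12: ✓ → 68
flight=U30: ✗
flight=U27: ✗
flight=U40: ✗
flight=U83: ✓ → 20
flight=U73: ✓ → 92
flight=U84: ✗
flight=U29: ✓ → 55
flight=U19: ✓ → 73
flight=U64: ✗
a321_sum = 85 + 68 + 20 + 92 + 55 + 73 = 393

393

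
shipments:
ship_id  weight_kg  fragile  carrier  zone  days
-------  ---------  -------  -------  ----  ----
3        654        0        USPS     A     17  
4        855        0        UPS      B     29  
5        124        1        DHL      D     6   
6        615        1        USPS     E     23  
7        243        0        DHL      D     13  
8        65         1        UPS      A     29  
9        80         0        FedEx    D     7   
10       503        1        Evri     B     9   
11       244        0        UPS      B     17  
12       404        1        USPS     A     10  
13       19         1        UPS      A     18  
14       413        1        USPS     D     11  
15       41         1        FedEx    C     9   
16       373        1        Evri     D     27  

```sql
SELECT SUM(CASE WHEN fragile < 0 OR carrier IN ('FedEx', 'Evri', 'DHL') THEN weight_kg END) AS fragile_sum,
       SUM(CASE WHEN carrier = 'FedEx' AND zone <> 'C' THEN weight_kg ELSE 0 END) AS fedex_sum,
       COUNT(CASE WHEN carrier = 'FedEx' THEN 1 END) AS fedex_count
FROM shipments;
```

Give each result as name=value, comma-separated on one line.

[fragile_sum: fragile < 0 OR carrier IN ('FedEx', 'Evri', 'DHL')]
ship_id=3: ✗
ship_id=4: ✗
ship_id=5: ✓ → 124
ship_id=6: ✗
ship_id=7: ✓ → 243
ship_id=8: ✗
ship_id=9: ✓ → 80
ship_id=10: ✓ → 503
ship_id=11: ✗
ship_id=12: ✗
ship_id=13: ✗
ship_id=14: ✗
ship_id=15: ✓ → 41
ship_id=16: ✓ → 373
fragile_sum = 124 + 243 + 80 + 503 + 41 + 373 = 1364
—
[fedex_sum: carrier = 'FedEx' AND zone <> 'C']
ship_id=3: ✗
ship_id=4: ✗
ship_id=5: ✗
ship_id=6: ✗
ship_id=7: ✗
ship_id=8: ✗
ship_id=9: ✓ → 80
ship_id=10: ✗
ship_id=11: ✗
ship_id=12: ✗
ship_id=13: ✗
ship_id=14: ✗
ship_id=15: ✗
ship_id=16: ✗
fedex_sum = 80
—
[fedex_count: carrier = 'FedEx']
ship_id=3: ✗
ship_id=4: ✗
ship_id=5: ✗
ship_id=6: ✗
ship_id=7: ✗
ship_id=8: ✗
ship_id=9: ✓ → 1
ship_id=10: ✗
ship_id=11: ✗
ship_id=12: ✗
ship_id=13: ✗
ship_id=14: ✗
ship_id=15: ✓ → 1
ship_id=16: ✗
fedex_count = COUNT(1, 1) = 2

fragile_sum=1364, fedex_sum=80, fedex_count=2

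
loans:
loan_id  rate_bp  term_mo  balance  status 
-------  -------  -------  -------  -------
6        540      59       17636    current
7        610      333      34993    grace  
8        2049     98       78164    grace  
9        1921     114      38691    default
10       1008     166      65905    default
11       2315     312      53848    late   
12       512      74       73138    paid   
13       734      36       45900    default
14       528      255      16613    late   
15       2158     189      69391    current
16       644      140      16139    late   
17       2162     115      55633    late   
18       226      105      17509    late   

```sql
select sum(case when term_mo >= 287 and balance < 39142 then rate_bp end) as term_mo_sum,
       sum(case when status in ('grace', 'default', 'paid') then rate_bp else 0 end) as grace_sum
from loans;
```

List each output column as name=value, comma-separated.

[term_mo_sum: term_mo >= 287 and balance < 39142]
loan_id=6: ✗
loan_id=7: ✓ → 610
loan_id=8: ✗
loan_id=9: ✗
loan_id=10: ✗
loan_id=11: ✗
loan_id=12: ✗
loan_id=13: ✗
loan_id=14: ✗
loan_id=15: ✗
loan_id=16: ✗
loan_id=17: ✗
loan_id=18: ✗
term_mo_sum = 610
—
[grace_sum: status in ('grace', 'default', 'paid')]
loan_id=6: ✗
loan_id=7: ✓ → 610
loan_id=8: ✓ → 2049
loan_id=9: ✓ → 1921
loan_id=10: ✓ → 1008
loan_id=11: ✗
loan_id=12: ✓ → 512
loan_id=13: ✓ → 734
loan_id=14: ✗
loan_id=15: ✗
loan_id=16: ✗
loan_id=17: ✗
loan_id=18: ✗
grace_sum = 610 + 2049 + 1921 + 1008 + 512 + 734 = 6834

term_mo_sum=610, grace_sum=6834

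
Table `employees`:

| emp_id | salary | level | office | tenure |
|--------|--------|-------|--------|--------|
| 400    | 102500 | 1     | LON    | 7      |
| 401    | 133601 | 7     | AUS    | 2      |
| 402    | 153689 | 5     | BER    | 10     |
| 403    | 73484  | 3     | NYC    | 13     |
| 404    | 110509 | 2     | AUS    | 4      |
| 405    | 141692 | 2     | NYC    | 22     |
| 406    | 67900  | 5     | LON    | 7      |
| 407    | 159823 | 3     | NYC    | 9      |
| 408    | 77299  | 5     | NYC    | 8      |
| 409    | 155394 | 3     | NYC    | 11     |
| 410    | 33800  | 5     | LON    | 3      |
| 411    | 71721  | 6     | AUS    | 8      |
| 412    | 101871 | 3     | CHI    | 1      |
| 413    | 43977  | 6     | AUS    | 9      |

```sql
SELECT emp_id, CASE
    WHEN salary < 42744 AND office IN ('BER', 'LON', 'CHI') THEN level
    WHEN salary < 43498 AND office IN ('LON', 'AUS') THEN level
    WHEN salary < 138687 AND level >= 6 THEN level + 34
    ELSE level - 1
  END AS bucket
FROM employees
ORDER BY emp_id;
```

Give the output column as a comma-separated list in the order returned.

emp_id=400: ELSE → 0
emp_id=401: salary < 138687 AND level >= 6 → 41
emp_id=402: ELSE → 4
emp_id=403: ELSE → 2
emp_id=404: ELSE → 1
emp_id=405: ELSE → 1
emp_id=406: ELSE → 4
emp_id=407: ELSE → 2
emp_id=408: ELSE → 4
emp_id=409: ELSE → 2
emp_id=410: salary < 42744 AND office IN ('BER', 'LON', 'CHI') → 5
emp_id=411: salary < 138687 AND level >= 6 → 40
emp_id=412: ELSE → 2
emp_id=413: salary < 138687 AND level >= 6 → 40

0, 41, 4, 2, 1, 1, 4, 2, 4, 2, 5, 40, 2, 40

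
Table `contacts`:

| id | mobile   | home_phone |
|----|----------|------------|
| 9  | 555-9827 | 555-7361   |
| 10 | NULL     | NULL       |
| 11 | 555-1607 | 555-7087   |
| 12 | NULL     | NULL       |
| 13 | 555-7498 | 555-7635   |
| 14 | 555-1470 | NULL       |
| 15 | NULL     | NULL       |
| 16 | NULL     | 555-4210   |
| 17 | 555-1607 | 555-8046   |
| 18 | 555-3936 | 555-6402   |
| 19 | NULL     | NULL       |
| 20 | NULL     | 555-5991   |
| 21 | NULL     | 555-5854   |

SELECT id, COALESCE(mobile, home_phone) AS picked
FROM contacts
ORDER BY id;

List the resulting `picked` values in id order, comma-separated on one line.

555-9827, NULL, 555-1607, NULL, 555-7498, 555-1470, NULL, 555-4210, 555-1607, 555-3936, NULL, 555-5991, 555-5854

id=9: mobile=555-9827 → 555-9827
id=10: mobile=NULL, home_phone=NULL (all NULL) → NULL
id=11: mobile=555-1607 → 555-1607
id=12: mobile=NULL, home_phone=NULL (all NULL) → NULL
id=13: mobile=555-7498 → 555-7498
id=14: mobile=555-1470 → 555-1470
id=15: mobile=NULL, home_phone=NULL (all NULL) → NULL
id=16: mobile=NULL, home_phone=555-4210 → 555-4210
id=17: mobile=555-1607 → 555-1607
id=18: mobile=555-3936 → 555-3936
id=19: mobile=NULL, home_phone=NULL (all NULL) → NULL
id=20: mobile=NULL, home_phone=555-5991 → 555-5991
id=21: mobile=NULL, home_phone=555-5854 → 555-5854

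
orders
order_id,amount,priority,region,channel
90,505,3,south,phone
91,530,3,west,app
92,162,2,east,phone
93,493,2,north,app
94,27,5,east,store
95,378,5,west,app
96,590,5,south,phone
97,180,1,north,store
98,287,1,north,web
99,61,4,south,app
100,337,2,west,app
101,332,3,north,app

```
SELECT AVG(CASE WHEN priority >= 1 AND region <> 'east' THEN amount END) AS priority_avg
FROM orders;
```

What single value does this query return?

order_id=90: ✓ → 505
order_id=91: ✓ → 530
order_id=92: ✗
order_id=93: ✓ → 493
order_id=94: ✗
order_id=95: ✓ → 378
order_id=96: ✓ → 590
order_id=97: ✓ → 180
order_id=98: ✓ → 287
order_id=99: ✓ → 61
order_id=100: ✓ → 337
order_id=101: ✓ → 332
priority_avg = (505 + 530 + 493 + 378 + 590 + 180 + 287 + 61 + 337 + 332) / 10 = 369.3

369.3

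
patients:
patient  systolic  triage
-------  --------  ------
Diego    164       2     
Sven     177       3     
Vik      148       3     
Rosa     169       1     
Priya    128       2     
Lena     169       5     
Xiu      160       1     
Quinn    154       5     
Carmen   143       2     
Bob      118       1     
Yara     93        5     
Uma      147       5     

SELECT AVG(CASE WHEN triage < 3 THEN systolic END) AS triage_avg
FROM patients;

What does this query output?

patient=Diego: ✓ → 164
patient=Sven: ✗
patient=Vik: ✗
patient=Rosa: ✓ → 169
patient=Priya: ✓ → 128
patient=Lena: ✗
patient=Xiu: ✓ → 160
patient=Quinn: ✗
patient=Carmen: ✓ → 143
patient=Bob: ✓ → 118
patient=Yara: ✗
patient=Uma: ✗
triage_avg = (164 + 169 + 128 + 160 + 143 + 118) / 6 = 147

147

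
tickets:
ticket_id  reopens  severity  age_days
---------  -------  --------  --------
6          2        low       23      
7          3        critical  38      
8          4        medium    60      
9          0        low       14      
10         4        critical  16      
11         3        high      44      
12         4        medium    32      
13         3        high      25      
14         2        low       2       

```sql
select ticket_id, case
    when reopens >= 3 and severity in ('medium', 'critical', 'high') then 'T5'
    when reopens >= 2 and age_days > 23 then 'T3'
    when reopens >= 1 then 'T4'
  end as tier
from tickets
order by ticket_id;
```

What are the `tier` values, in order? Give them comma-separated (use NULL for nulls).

T4, T5, T5, NULL, T5, T5, T5, T5, T4

ticket_id=6: reopens >= 1 → T4
ticket_id=7: reopens >= 3 and severity in ('medium', 'critical', 'high') → T5
ticket_id=8: reopens >= 3 and severity in ('medium', 'critical', 'high') → T5
ticket_id=9: (no match → NULL) → NULL
ticket_id=10: reopens >= 3 and severity in ('medium', 'critical', 'high') → T5
ticket_id=11: reopens >= 3 and severity in ('medium', 'critical', 'high') → T5
ticket_id=12: reopens >= 3 and severity in ('medium', 'critical', 'high') → T5
ticket_id=13: reopens >= 3 and severity in ('medium', 'critical', 'high') → T5
ticket_id=14: reopens >= 1 → T4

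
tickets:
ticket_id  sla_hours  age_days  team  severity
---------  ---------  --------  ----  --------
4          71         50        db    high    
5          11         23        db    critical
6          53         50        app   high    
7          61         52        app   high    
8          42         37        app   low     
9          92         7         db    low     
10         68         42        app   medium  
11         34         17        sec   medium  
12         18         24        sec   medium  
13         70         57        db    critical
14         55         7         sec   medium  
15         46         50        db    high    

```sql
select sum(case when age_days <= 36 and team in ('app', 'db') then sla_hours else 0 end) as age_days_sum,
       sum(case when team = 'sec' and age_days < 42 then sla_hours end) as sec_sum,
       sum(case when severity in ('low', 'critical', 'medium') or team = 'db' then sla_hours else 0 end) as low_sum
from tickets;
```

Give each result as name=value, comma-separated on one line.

[age_days_sum: age_days <= 36 and team in ('app', 'db')]
ticket_id=4: ✗
ticket_id=5: ✓ → 11
ticket_id=6: ✗
ticket_id=7: ✗
ticket_id=8: ✗
ticket_id=9: ✓ → 92
ticket_id=10: ✗
ticket_id=11: ✗
ticket_id=12: ✗
ticket_id=13: ✗
ticket_id=14: ✗
ticket_id=15: ✗
age_days_sum = 11 + 92 = 103
—
[sec_sum: team = 'sec' and age_days < 42]
ticket_id=4: ✗
ticket_id=5: ✗
ticket_id=6: ✗
ticket_id=7: ✗
ticket_id=8: ✗
ticket_id=9: ✗
ticket_id=10: ✗
ticket_id=11: ✓ → 34
ticket_id=12: ✓ → 18
ticket_id=13: ✗
ticket_id=14: ✓ → 55
ticket_id=15: ✗
sec_sum = 34 + 18 + 55 = 107
—
[low_sum: severity in ('low', 'critical', 'medium') or team = 'db']
ticket_id=4: ✓ → 71
ticket_id=5: ✓ → 11
ticket_id=6: ✗
ticket_id=7: ✗
ticket_id=8: ✓ → 42
ticket_id=9: ✓ → 92
ticket_id=10: ✓ → 68
ticket_id=11: ✓ → 34
ticket_id=12: ✓ → 18
ticket_id=13: ✓ → 70
ticket_id=14: ✓ → 55
ticket_id=15: ✓ → 46
low_sum = 71 + 11 + 42 + 92 + 68 + 34 + 18 + 70 + 55 + 46 = 507

age_days_sum=103, sec_sum=107, low_sum=507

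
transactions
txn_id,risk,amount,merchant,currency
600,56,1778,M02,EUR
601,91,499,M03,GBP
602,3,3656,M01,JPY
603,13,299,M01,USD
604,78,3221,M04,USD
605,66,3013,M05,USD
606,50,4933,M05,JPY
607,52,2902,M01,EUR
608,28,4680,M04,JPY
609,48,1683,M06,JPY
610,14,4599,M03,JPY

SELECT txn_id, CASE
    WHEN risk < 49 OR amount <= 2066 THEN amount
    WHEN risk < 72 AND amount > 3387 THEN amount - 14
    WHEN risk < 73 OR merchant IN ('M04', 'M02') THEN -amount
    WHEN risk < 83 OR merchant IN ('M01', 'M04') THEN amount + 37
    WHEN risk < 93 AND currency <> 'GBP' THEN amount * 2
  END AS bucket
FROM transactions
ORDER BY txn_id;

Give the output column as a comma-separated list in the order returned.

1778, 499, 3656, 299, -3221, -3013, 4919, -2902, 4680, 1683, 4599

txn_id=600: risk < 49 OR amount <= 2066 → 1778
txn_id=601: risk < 49 OR amount <= 2066 → 499
txn_id=602: risk < 49 OR amount <= 2066 → 3656
txn_id=603: risk < 49 OR amount <= 2066 → 299
txn_id=604: risk < 73 OR merchant IN ('M04', 'M02') → -3221
txn_id=605: risk < 73 OR merchant IN ('M04', 'M02') → -3013
txn_id=606: risk < 72 AND amount > 3387 → 4919
txn_id=607: risk < 73 OR merchant IN ('M04', 'M02') → -2902
txn_id=608: risk < 49 OR amount <= 2066 → 4680
txn_id=609: risk < 49 OR amount <= 2066 → 1683
txn_id=610: risk < 49 OR amount <= 2066 → 4599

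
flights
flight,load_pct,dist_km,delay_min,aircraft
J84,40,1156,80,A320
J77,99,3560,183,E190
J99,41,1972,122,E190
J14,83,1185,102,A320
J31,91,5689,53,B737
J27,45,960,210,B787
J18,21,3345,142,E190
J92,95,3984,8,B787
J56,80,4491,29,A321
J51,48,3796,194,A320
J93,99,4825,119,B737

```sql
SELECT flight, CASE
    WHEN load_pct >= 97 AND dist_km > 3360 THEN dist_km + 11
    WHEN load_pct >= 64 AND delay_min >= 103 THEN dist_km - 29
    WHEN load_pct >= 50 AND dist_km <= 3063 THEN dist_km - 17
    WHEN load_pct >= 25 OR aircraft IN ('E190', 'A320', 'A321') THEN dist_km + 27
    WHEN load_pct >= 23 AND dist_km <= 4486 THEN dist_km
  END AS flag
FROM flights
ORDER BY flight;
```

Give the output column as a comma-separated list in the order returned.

flight=J14: load_pct >= 50 AND dist_km <= 3063 → 1168
flight=J18: load_pct >= 25 OR aircraft IN ('E190', 'A320', 'A321') → 3372
flight=J27: load_pct >= 25 OR aircraft IN ('E190', 'A320', 'A321') → 987
flight=J31: load_pct >= 25 OR aircraft IN ('E190', 'A320', 'A321') → 5716
flight=J51: load_pct >= 25 OR aircraft IN ('E190', 'A320', 'A321') → 3823
flight=J56: load_pct >= 25 OR aircraft IN ('E190', 'A320', 'A321') → 4518
flight=J77: load_pct >= 97 AND dist_km > 3360 → 3571
flight=J84: load_pct >= 25 OR aircraft IN ('E190', 'A320', 'A321') → 1183
flight=J92: load_pct >= 25 OR aircraft IN ('E190', 'A320', 'A321') → 4011
flight=J93: load_pct >= 97 AND dist_km > 3360 → 4836
flight=J99: load_pct >= 25 OR aircraft IN ('E190', 'A320', 'A321') → 1999

1168, 3372, 987, 5716, 3823, 4518, 3571, 1183, 4011, 4836, 1999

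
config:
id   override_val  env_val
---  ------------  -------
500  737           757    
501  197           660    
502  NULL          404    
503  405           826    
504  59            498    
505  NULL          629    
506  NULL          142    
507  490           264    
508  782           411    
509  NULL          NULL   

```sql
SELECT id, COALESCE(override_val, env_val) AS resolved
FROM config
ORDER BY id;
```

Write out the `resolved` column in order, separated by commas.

737, 197, 404, 405, 59, 629, 142, 490, 782, NULL

id=500: override_val=737 → 737
id=501: override_val=197 → 197
id=502: override_val=NULL, env_val=404 → 404
id=503: override_val=405 → 405
id=504: override_val=59 → 59
id=505: override_val=NULL, env_val=629 → 629
id=506: override_val=NULL, env_val=142 → 142
id=507: override_val=490 → 490
id=508: override_val=782 → 782
id=509: override_val=NULL, env_val=NULL (all NULL) → NULL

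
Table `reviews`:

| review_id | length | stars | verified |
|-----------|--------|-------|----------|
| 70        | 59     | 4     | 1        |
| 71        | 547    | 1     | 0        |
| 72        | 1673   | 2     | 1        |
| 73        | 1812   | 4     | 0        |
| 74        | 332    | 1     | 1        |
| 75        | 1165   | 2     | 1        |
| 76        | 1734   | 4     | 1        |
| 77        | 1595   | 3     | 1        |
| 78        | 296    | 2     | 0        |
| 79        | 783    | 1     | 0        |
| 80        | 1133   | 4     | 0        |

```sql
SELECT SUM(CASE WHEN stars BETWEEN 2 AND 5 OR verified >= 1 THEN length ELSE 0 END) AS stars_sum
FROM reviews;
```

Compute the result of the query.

review_id=70: ✓ → 59
review_id=71: ✗
review_id=72: ✓ → 1673
review_id=73: ✓ → 1812
review_id=74: ✓ → 332
review_id=75: ✓ → 1165
review_id=76: ✓ → 1734
review_id=77: ✓ → 1595
review_id=78: ✓ → 296
review_id=79: ✗
review_id=80: ✓ → 1133
stars_sum = 59 + 1673 + 1812 + 332 + 1165 + 1734 + 1595 + 296 + 1133 = 9799

9799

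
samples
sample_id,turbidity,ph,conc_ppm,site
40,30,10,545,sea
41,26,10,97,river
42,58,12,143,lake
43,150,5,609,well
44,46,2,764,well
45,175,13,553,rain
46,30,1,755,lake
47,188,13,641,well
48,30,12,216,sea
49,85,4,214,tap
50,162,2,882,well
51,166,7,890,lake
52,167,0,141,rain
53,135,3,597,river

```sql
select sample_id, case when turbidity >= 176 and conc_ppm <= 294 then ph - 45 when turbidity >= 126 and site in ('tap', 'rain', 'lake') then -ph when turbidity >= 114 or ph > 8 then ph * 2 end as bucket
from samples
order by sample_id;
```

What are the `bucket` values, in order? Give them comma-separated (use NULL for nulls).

20, 20, 24, 10, NULL, -13, NULL, 26, 24, NULL, 4, -7, 0, 6

sample_id=40: turbidity >= 114 or ph > 8 → 20
sample_id=41: turbidity >= 114 or ph > 8 → 20
sample_id=42: turbidity >= 114 or ph > 8 → 24
sample_id=43: turbidity >= 114 or ph > 8 → 10
sample_id=44: (no match → NULL) → NULL
sample_id=45: turbidity >= 126 and site in ('tap', 'rain', 'lake') → -13
sample_id=46: (no match → NULL) → NULL
sample_id=47: turbidity >= 114 or ph > 8 → 26
sample_id=48: turbidity >= 114 or ph > 8 → 24
sample_id=49: (no match → NULL) → NULL
sample_id=50: turbidity >= 114 or ph > 8 → 4
sample_id=51: turbidity >= 126 and site in ('tap', 'rain', 'lake') → -7
sample_id=52: turbidity >= 126 and site in ('tap', 'rain', 'lake') → 0
sample_id=53: turbidity >= 114 or ph > 8 → 6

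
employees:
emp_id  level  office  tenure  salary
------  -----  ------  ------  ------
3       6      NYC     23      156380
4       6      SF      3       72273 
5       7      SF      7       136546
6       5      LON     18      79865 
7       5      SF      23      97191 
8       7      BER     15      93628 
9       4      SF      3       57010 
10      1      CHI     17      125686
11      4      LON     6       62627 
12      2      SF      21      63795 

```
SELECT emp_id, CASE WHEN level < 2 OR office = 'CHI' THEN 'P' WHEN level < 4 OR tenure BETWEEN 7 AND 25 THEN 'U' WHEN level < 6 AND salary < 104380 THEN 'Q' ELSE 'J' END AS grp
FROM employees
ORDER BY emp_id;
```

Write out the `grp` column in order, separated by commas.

emp_id=3: level < 4 OR tenure BETWEEN 7 AND 25 → U
emp_id=4: ELSE → J
emp_id=5: level < 4 OR tenure BETWEEN 7 AND 25 → U
emp_id=6: level < 4 OR tenure BETWEEN 7 AND 25 → U
emp_id=7: level < 4 OR tenure BETWEEN 7 AND 25 → U
emp_id=8: level < 4 OR tenure BETWEEN 7 AND 25 → U
emp_id=9: level < 6 AND salary < 104380 → Q
emp_id=10: level < 2 OR office = 'CHI' → P
emp_id=11: level < 6 AND salary < 104380 → Q
emp_id=12: level < 4 OR tenure BETWEEN 7 AND 25 → U

U, J, U, U, U, U, Q, P, Q, U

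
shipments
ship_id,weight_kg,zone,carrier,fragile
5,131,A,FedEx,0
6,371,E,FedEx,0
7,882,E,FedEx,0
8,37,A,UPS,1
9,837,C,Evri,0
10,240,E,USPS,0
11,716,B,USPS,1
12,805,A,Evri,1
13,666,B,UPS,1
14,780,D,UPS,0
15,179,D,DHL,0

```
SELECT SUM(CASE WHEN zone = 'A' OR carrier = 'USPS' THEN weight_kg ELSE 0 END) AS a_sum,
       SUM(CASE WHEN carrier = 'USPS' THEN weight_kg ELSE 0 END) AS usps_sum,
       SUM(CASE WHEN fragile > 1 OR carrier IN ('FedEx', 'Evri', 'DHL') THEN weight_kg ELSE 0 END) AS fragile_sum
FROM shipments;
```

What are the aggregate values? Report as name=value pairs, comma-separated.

a_sum=1929, usps_sum=956, fragile_sum=3205

[a_sum: zone = 'A' OR carrier = 'USPS']
ship_id=5: ✓ → 131
ship_id=6: ✗
ship_id=7: ✗
ship_id=8: ✓ → 37
ship_id=9: ✗
ship_id=10: ✓ → 240
ship_id=11: ✓ → 716
ship_id=12: ✓ → 805
ship_id=13: ✗
ship_id=14: ✗
ship_id=15: ✗
a_sum = 131 + 37 + 240 + 716 + 805 = 1929
—
[usps_sum: carrier = 'USPS']
ship_id=5: ✗
ship_id=6: ✗
ship_id=7: ✗
ship_id=8: ✗
ship_id=9: ✗
ship_id=10: ✓ → 240
ship_id=11: ✓ → 716
ship_id=12: ✗
ship_id=13: ✗
ship_id=14: ✗
ship_id=15: ✗
usps_sum = 240 + 716 = 956
—
[fragile_sum: fragile > 1 OR carrier IN ('FedEx', 'Evri', 'DHL')]
ship_id=5: ✓ → 131
ship_id=6: ✓ → 371
ship_id=7: ✓ → 882
ship_id=8: ✗
ship_id=9: ✓ → 837
ship_id=10: ✗
ship_id=11: ✗
ship_id=12: ✓ → 805
ship_id=13: ✗
ship_id=14: ✗
ship_id=15: ✓ → 179
fragile_sum = 131 + 371 + 882 + 837 + 805 + 179 = 3205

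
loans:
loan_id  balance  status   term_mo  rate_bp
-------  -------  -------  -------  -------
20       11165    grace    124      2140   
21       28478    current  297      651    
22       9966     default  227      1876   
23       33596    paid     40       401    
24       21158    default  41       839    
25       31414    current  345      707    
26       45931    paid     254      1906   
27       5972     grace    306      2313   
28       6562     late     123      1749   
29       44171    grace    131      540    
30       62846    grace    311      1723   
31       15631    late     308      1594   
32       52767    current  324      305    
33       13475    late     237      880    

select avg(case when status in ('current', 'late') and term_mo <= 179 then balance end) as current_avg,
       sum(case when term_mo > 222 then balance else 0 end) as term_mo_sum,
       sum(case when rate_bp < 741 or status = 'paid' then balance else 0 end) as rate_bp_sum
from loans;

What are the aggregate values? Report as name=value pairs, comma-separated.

current_avg=6562, term_mo_sum=266480, rate_bp_sum=236357

[current_avg: status in ('current', 'late') and term_mo <= 179]
loan_id=20: ✗
loan_id=21: ✗
loan_id=22: ✗
loan_id=23: ✗
loan_id=24: ✗
loan_id=25: ✗
loan_id=26: ✗
loan_id=27: ✗
loan_id=28: ✓ → 6562
loan_id=29: ✗
loan_id=30: ✗
loan_id=31: ✗
loan_id=32: ✗
loan_id=33: ✗
current_avg = 6562
—
[term_mo_sum: term_mo > 222]
loan_id=20: ✗
loan_id=21: ✓ → 28478
loan_id=22: ✓ → 9966
loan_id=23: ✗
loan_id=24: ✗
loan_id=25: ✓ → 31414
loan_id=26: ✓ → 45931
loan_id=27: ✓ → 5972
loan_id=28: ✗
loan_id=29: ✗
loan_id=30: ✓ → 62846
loan_id=31: ✓ → 15631
loan_id=32: ✓ → 52767
loan_id=33: ✓ → 13475
term_mo_sum = 28478 + 9966 + 31414 + 45931 + 5972 + 62846 + 15631 + 52767 + 13475 = 266480
—
[rate_bp_sum: rate_bp < 741 or status = 'paid']
loan_id=20: ✗
loan_id=21: ✓ → 28478
loan_id=22: ✗
loan_id=23: ✓ → 33596
loan_id=24: ✗
loan_id=25: ✓ → 31414
loan_id=26: ✓ → 45931
loan_id=27: ✗
loan_id=28: ✗
loan_id=29: ✓ → 44171
loan_id=30: ✗
loan_id=31: ✗
loan_id=32: ✓ → 52767
loan_id=33: ✗
rate_bp_sum = 28478 + 33596 + 31414 + 45931 + 44171 + 52767 = 236357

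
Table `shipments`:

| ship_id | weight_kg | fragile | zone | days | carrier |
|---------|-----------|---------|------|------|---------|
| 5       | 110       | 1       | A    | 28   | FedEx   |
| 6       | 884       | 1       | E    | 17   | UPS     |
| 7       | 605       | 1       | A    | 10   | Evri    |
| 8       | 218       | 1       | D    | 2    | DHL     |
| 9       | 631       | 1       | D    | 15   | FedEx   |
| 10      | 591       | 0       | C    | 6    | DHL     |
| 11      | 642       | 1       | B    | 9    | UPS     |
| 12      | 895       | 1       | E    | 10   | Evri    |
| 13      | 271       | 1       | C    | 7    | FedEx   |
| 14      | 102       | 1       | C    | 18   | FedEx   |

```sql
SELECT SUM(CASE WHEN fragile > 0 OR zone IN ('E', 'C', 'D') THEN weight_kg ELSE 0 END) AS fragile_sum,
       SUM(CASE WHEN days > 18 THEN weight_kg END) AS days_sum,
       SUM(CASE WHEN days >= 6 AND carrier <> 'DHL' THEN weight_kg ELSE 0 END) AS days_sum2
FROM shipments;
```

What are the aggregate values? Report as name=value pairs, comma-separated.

[fragile_sum: fragile > 0 OR zone IN ('E', 'C', 'D')]
ship_id=5: ✓ → 110
ship_id=6: ✓ → 884
ship_id=7: ✓ → 605
ship_id=8: ✓ → 218
ship_id=9: ✓ → 631
ship_id=10: ✓ → 591
ship_id=11: ✓ → 642
ship_id=12: ✓ → 895
ship_id=13: ✓ → 271
ship_id=14: ✓ → 102
fragile_sum = 110 + 884 + 605 + 218 + 631 + 591 + 642 + 895 + 271 + 102 = 4949
—
[days_sum: days > 18]
ship_id=5: ✓ → 110
ship_id=6: ✗
ship_id=7: ✗
ship_id=8: ✗
ship_id=9: ✗
ship_id=10: ✗
ship_id=11: ✗
ship_id=12: ✗
ship_id=13: ✗
ship_id=14: ✗
days_sum = 110
—
[days_sum2: days >= 6 AND carrier <> 'DHL']
ship_id=5: ✓ → 110
ship_id=6: ✓ → 884
ship_id=7: ✓ → 605
ship_id=8: ✗
ship_id=9: ✓ → 631
ship_id=10: ✗
ship_id=11: ✓ → 642
ship_id=12: ✓ → 895
ship_id=13: ✓ → 271
ship_id=14: ✓ → 102
days_sum2 = 110 + 884 + 605 + 631 + 642 + 895 + 271 + 102 = 4140

fragile_sum=4949, days_sum=110, days_sum2=4140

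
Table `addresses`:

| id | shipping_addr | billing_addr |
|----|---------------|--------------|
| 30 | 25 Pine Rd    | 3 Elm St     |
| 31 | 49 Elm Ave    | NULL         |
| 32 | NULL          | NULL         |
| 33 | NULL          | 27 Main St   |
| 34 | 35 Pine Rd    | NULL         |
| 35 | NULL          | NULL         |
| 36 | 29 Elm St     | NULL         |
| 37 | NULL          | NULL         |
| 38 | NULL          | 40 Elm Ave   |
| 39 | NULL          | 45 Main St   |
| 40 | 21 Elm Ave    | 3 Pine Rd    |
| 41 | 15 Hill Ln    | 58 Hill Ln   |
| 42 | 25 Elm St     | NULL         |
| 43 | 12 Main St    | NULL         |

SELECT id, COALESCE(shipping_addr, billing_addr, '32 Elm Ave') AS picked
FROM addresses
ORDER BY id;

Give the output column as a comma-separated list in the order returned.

id=30: shipping_addr=25 Pine Rd → 25 Pine Rd
id=31: shipping_addr=49 Elm Ave → 49 Elm Ave
id=32: shipping_addr=NULL, billing_addr=NULL, → literal 32 Elm Ave → 32 Elm Ave
id=33: shipping_addr=NULL, billing_addr=27 Main St → 27 Main St
id=34: shipping_addr=35 Pine Rd → 35 Pine Rd
id=35: shipping_addr=NULL, billing_addr=NULL, → literal 32 Elm Ave → 32 Elm Ave
id=36: shipping_addr=29 Elm St → 29 Elm St
id=37: shipping_addr=NULL, billing_addr=NULL, → literal 32 Elm Ave → 32 Elm Ave
id=38: shipping_addr=NULL, billing_addr=40 Elm Ave → 40 Elm Ave
id=39: shipping_addr=NULL, billing_addr=45 Main St → 45 Main St
id=40: shipping_addr=21 Elm Ave → 21 Elm Ave
id=41: shipping_addr=15 Hill Ln → 15 Hill Ln
id=42: shipping_addr=25 Elm St → 25 Elm St
id=43: shipping_addr=12 Main St → 12 Main St

25 Pine Rd, 49 Elm Ave, 32 Elm Ave, 27 Main St, 35 Pine Rd, 32 Elm Ave, 29 Elm St, 32 Elm Ave, 40 Elm Ave, 45 Main St, 21 Elm Ave, 15 Hill Ln, 25 Elm St, 12 Main St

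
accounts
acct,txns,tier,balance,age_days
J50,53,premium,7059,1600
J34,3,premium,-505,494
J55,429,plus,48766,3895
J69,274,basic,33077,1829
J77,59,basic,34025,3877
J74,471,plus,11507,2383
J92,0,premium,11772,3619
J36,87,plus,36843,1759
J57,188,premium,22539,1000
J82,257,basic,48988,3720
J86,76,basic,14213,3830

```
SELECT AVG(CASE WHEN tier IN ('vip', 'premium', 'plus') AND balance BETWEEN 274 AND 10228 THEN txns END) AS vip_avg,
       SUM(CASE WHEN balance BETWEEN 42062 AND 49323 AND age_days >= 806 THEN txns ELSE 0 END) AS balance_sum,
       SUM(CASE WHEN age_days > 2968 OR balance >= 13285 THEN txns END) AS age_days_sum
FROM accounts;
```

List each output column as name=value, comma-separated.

vip_avg=53, balance_sum=686, age_days_sum=1370

[vip_avg: tier IN ('vip', 'premium', 'plus') AND balance BETWEEN 274 AND 10228]
acct=J50: ✓ → 53
acct=J34: ✗
acct=J55: ✗
acct=J69: ✗
acct=J77: ✗
acct=J74: ✗
acct=J92: ✗
acct=J36: ✗
acct=J57: ✗
acct=J82: ✗
acct=J86: ✗
vip_avg = 53
—
[balance_sum: balance BETWEEN 42062 AND 49323 AND age_days >= 806]
acct=J50: ✗
acct=J34: ✗
acct=J55: ✓ → 429
acct=J69: ✗
acct=J77: ✗
acct=J74: ✗
acct=J92: ✗
acct=J36: ✗
acct=J57: ✗
acct=J82: ✓ → 257
acct=J86: ✗
balance_sum = 429 + 257 = 686
—
[age_days_sum: age_days > 2968 OR balance >= 13285]
acct=J50: ✗
acct=J34: ✗
acct=J55: ✓ → 429
acct=J69: ✓ → 274
acct=J77: ✓ → 59
acct=J74: ✗
acct=J92: ✓ → 0
acct=J36: ✓ → 87
acct=J57: ✓ → 188
acct=J82: ✓ → 257
acct=J86: ✓ → 76
age_days_sum = 429 + 274 + 59 + 87 + 188 + 257 + 76 = 1370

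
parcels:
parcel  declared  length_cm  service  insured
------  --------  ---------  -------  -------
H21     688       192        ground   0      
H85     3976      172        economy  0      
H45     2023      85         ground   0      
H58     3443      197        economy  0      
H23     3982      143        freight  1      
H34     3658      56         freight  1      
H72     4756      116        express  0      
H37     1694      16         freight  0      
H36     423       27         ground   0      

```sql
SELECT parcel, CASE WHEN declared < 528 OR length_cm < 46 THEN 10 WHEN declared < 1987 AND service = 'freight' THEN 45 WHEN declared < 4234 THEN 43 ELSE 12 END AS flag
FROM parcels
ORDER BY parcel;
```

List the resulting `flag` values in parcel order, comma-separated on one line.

parcel=H21: declared < 4234 → 43
parcel=H23: declared < 4234 → 43
parcel=H34: declared < 4234 → 43
parcel=H36: declared < 528 OR length_cm < 46 → 10
parcel=H37: declared < 528 OR length_cm < 46 → 10
parcel=H45: declared < 4234 → 43
parcel=H58: declared < 4234 → 43
parcel=H72: ELSE → 12
parcel=H85: declared < 4234 → 43

43, 43, 43, 10, 10, 43, 43, 12, 43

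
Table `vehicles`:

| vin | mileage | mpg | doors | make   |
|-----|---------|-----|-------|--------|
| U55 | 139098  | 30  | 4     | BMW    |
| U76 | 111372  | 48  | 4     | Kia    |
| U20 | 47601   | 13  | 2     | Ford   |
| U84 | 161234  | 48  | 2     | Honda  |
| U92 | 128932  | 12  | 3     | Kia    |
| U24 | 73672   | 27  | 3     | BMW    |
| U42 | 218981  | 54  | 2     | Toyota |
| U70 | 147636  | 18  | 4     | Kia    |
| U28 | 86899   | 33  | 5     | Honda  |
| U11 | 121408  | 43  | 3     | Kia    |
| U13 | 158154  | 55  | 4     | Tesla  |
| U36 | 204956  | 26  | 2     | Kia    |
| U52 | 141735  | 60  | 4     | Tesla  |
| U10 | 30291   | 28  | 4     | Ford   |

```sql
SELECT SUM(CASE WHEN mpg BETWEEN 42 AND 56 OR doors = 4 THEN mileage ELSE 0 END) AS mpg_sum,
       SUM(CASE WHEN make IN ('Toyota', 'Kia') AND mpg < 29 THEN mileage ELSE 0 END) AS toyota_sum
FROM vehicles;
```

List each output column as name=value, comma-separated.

[mpg_sum: mpg BETWEEN 42 AND 56 OR doors = 4]
vin=U55: ✓ → 139098
vin=U76: ✓ → 111372
vin=U20: ✗
vin=U84: ✓ → 161234
vin=U92: ✗
vin=U24: ✗
vin=U42: ✓ → 218981
vin=U70: ✓ → 147636
vin=U28: ✗
vin=U11: ✓ → 121408
vin=U13: ✓ → 158154
vin=U36: ✗
vin=U52: ✓ → 141735
vin=U10: ✓ → 30291
mpg_sum = 139098 + 111372 + 161234 + 218981 + 147636 + 121408 + 158154 + 141735 + 30291 = 1229909
—
[toyota_sum: make IN ('Toyota', 'Kia') AND mpg < 29]
vin=U55: ✗
vin=U76: ✗
vin=U20: ✗
vin=U84: ✗
vin=U92: ✓ → 128932
vin=U24: ✗
vin=U42: ✗
vin=U70: ✓ → 147636
vin=U28: ✗
vin=U11: ✗
vin=U13: ✗
vin=U36: ✓ → 204956
vin=U52: ✗
vin=U10: ✗
toyota_sum = 128932 + 147636 + 204956 = 481524

mpg_sum=1229909, toyota_sum=481524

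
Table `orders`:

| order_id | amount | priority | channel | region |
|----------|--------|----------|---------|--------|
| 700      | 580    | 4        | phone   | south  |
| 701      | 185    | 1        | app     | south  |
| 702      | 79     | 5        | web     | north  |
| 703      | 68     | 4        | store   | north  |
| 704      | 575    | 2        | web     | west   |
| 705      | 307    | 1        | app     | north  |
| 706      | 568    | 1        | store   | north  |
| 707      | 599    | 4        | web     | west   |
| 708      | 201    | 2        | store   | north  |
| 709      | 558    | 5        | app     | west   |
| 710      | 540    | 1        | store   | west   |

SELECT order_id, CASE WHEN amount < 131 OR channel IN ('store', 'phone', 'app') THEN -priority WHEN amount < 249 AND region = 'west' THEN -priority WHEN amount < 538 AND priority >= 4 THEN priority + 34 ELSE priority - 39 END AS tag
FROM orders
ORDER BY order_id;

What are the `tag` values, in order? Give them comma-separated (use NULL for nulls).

-4, -1, -5, -4, -37, -1, -1, -35, -2, -5, -1

order_id=700: amount < 131 OR channel IN ('store', 'phone', 'app') → -4
order_id=701: amount < 131 OR channel IN ('store', 'phone', 'app') → -1
order_id=702: amount < 131 OR channel IN ('store', 'phone', 'app') → -5
order_id=703: amount < 131 OR channel IN ('store', 'phone', 'app') → -4
order_id=704: ELSE → -37
order_id=705: amount < 131 OR channel IN ('store', 'phone', 'app') → -1
order_id=706: amount < 131 OR channel IN ('store', 'phone', 'app') → -1
order_id=707: ELSE → -35
order_id=708: amount < 131 OR channel IN ('store', 'phone', 'app') → -2
order_id=709: amount < 131 OR channel IN ('store', 'phone', 'app') → -5
order_id=710: amount < 131 OR channel IN ('store', 'phone', 'app') → -1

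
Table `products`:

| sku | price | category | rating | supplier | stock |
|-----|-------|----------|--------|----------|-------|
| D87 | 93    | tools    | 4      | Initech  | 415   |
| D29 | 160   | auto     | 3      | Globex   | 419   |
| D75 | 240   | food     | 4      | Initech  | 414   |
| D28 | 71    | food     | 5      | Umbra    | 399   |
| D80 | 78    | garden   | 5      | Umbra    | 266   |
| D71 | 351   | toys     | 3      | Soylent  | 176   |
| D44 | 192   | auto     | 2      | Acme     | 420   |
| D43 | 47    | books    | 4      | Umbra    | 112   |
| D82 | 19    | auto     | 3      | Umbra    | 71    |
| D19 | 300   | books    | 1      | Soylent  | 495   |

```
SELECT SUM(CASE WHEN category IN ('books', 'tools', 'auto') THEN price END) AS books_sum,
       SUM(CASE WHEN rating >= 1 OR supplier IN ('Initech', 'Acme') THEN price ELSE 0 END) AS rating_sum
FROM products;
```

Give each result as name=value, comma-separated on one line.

[books_sum: category IN ('books', 'tools', 'auto')]
sku=D87: ✓ → 93
sku=D29: ✓ → 160
sku=D75: ✗
sku=D28: ✗
sku=D80: ✗
sku=D71: ✗
sku=D44: ✓ → 192
sku=D43: ✓ → 47
sku=D82: ✓ → 19
sku=D19: ✓ → 300
books_sum = 93 + 160 + 192 + 47 + 19 + 300 = 811
—
[rating_sum: rating >= 1 OR supplier IN ('Initech', 'Acme')]
sku=D87: ✓ → 93
sku=D29: ✓ → 160
sku=D75: ✓ → 240
sku=D28: ✓ → 71
sku=D80: ✓ → 78
sku=D71: ✓ → 351
sku=D44: ✓ → 192
sku=D43: ✓ → 47
sku=D82: ✓ → 19
sku=D19: ✓ → 300
rating_sum = 93 + 160 + 240 + 71 + 78 + 351 + 192 + 47 + 19 + 300 = 1551

books_sum=811, rating_sum=1551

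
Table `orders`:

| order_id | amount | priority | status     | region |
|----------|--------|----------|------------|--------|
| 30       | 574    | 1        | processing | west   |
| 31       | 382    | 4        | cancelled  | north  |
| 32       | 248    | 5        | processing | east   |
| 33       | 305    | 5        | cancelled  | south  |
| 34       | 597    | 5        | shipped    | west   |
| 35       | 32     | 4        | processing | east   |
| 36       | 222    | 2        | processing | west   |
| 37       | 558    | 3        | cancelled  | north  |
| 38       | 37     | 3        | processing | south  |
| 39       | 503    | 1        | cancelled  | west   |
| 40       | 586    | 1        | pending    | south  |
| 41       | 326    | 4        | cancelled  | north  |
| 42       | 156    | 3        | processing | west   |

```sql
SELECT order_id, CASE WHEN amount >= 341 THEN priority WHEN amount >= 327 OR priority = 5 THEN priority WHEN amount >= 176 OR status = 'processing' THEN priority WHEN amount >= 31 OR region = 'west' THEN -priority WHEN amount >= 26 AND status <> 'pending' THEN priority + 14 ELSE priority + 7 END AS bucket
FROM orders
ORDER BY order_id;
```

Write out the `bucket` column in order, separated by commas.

1, 4, 5, 5, 5, 4, 2, 3, 3, 1, 1, 4, 3

order_id=30: amount >= 341 → 1
order_id=31: amount >= 341 → 4
order_id=32: amount >= 327 OR priority = 5 → 5
order_id=33: amount >= 327 OR priority = 5 → 5
order_id=34: amount >= 341 → 5
order_id=35: amount >= 176 OR status = 'processing' → 4
order_id=36: amount >= 176 OR status = 'processing' → 2
order_id=37: amount >= 341 → 3
order_id=38: amount >= 176 OR status = 'processing' → 3
order_id=39: amount >= 341 → 1
order_id=40: amount >= 341 → 1
order_id=41: amount >= 176 OR status = 'processing' → 4
order_id=42: amount >= 176 OR status = 'processing' → 3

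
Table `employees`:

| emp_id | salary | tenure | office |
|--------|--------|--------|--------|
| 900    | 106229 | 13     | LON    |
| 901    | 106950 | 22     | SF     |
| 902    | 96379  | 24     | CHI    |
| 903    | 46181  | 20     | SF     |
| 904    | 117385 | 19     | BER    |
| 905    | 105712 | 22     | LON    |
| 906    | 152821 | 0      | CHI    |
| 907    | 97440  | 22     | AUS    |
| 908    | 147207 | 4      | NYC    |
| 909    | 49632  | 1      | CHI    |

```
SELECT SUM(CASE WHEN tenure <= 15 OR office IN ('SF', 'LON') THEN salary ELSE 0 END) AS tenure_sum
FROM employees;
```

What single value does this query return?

emp_id=900: ✓ → 106229
emp_id=901: ✓ → 106950
emp_id=902: ✗
emp_id=903: ✓ → 46181
emp_id=904: ✗
emp_id=905: ✓ → 105712
emp_id=906: ✓ → 152821
emp_id=907: ✗
emp_id=908: ✓ → 147207
emp_id=909: ✓ → 49632
tenure_sum = 106229 + 106950 + 46181 + 105712 + 152821 + 147207 + 49632 = 714732

714732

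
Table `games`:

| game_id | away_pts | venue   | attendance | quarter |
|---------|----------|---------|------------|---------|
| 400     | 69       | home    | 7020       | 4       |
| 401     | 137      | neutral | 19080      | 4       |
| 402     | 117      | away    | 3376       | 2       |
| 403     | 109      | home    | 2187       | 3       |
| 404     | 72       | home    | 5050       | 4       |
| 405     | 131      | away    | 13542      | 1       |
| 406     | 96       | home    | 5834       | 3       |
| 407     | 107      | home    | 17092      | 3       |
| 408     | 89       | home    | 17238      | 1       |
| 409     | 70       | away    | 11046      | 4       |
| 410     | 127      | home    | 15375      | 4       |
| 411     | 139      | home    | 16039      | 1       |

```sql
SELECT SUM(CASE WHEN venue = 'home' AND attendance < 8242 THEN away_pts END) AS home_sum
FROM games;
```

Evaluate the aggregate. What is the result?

game_id=400: ✓ → 69
game_id=401: ✗
game_id=402: ✗
game_id=403: ✓ → 109
game_id=404: ✓ → 72
game_id=405: ✗
game_id=406: ✓ → 96
game_id=407: ✗
game_id=408: ✗
game_id=409: ✗
game_id=410: ✗
game_id=411: ✗
home_sum = 69 + 109 + 72 + 96 = 346

346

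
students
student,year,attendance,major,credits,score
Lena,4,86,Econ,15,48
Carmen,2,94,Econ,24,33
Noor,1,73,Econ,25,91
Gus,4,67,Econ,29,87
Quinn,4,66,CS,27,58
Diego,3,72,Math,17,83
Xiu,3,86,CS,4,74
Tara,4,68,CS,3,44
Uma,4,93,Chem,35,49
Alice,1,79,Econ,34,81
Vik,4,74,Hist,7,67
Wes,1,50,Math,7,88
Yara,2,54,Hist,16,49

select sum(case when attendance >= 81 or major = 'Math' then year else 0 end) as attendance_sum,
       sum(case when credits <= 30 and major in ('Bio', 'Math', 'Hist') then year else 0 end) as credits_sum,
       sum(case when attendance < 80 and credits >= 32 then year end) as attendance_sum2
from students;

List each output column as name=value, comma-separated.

attendance_sum=17, credits_sum=10, attendance_sum2=1

[attendance_sum: attendance >= 81 or major = 'Math']
student=Lena: ✓ → 4
student=Carmen: ✓ → 2
student=Noor: ✗
student=Gus: ✗
student=Quinn: ✗
student=Diego: ✓ → 3
student=Xiu: ✓ → 3
student=Tara: ✗
student=Uma: ✓ → 4
student=Alice: ✗
student=Vik: ✗
student=Wes: ✓ → 1
student=Yara: ✗
attendance_sum = 4 + 2 + 3 + 3 + 4 + 1 = 17
—
[credits_sum: credits <= 30 and major in ('Bio', 'Math', 'Hist')]
student=Lena: ✗
student=Carmen: ✗
student=Noor: ✗
student=Gus: ✗
student=Quinn: ✗
student=Diego: ✓ → 3
student=Xiu: ✗
student=Tara: ✗
student=Uma: ✗
student=Alice: ✗
student=Vik: ✓ → 4
student=Wes: ✓ → 1
student=Yara: ✓ → 2
credits_sum = 3 + 4 + 1 + 2 = 10
—
[attendance_sum2: attendance < 80 and credits >= 32]
student=Lena: ✗
student=Carmen: ✗
student=Noor: ✗
student=Gus: ✗
student=Quinn: ✗
student=Diego: ✗
student=Xiu: ✗
student=Tara: ✗
student=Uma: ✗
student=Alice: ✓ → 1
student=Vik: ✗
student=Wes: ✗
student=Yara: ✗
attendance_sum2 = 1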